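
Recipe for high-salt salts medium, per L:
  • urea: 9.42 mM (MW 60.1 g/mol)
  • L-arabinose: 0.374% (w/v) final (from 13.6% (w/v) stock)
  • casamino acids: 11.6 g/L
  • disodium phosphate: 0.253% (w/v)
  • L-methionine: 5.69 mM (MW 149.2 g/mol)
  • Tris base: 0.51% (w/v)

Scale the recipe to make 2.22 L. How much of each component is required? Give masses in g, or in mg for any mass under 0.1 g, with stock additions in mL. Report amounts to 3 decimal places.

Working volume: 2.22 L.
urea: 9.42 mmol/L × 60.1 g/mol × 2.22 L ÷ 1000 = 1.257 g
L-arabinose: dilute stock: 0.374% ÷ 13.6% × 2220 mL = 61.050 mL
casamino acids: 11.6 g/L × 2.22 L = 25.752 g
disodium phosphate: 0.253 g per 100 mL × 2220 mL ÷ 100 = 5.617 g
L-methionine: 5.69 mmol/L × 149.2 g/mol × 2.22 L ÷ 1000 = 1.885 g
Tris base: 0.51% w/v = 5.1 g/L → 5.1 × 2.22 L = 11.322 g

urea 1.257 g; L-arabinose 61.050 mL; casamino acids 25.752 g; disodium phosphate 5.617 g; L-methionine 1.885 g; Tris base 11.322 g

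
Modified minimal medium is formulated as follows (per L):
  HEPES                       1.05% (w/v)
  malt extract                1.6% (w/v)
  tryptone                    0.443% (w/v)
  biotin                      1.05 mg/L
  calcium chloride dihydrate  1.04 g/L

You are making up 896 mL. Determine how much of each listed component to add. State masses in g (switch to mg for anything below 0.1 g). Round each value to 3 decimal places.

HEPES 9.408 g; malt extract 14.336 g; tryptone 3.969 g; biotin 0.941 mg; calcium chloride dihydrate 0.932 g

Target volume = 896 mL = 0.896 L.
HEPES: 1.05 g per 100 mL × 896 mL ÷ 100 = 9.408 g
malt extract: 1.6 g per 100 mL × 896 mL ÷ 100 = 14.336 g
tryptone: 0.443% w/v = 4.43 g/L → 4.43 × 0.896 L = 3.969 g
biotin: 1.05 mg/L × 0.896 L = 0.941 mg
calcium chloride dihydrate: 1.04 g/L × 0.896 L = 0.932 g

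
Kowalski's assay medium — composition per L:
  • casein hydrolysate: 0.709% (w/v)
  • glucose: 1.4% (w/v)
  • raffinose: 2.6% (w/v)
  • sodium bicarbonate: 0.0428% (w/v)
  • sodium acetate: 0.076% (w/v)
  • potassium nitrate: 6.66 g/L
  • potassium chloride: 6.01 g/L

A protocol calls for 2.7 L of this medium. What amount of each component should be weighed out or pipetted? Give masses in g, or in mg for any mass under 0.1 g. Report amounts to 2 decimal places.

casein hydrolysate 19.14 g; glucose 37.80 g; raffinose 70.20 g; sodium bicarbonate 1.16 g; sodium acetate 2.05 g; potassium nitrate 17.98 g; potassium chloride 16.23 g

Working volume: 2.7 L.
casein hydrolysate: 0.709 g per 100 mL × 2700 mL ÷ 100 = 19.14 g
glucose: 1.4% w/v = 14 g/L → 14 × 2.7 L = 37.80 g
raffinose: 2.6% w/v = 26 g/L → 26 × 2.7 L = 70.20 g
sodium bicarbonate: 0.0428% w/v = 0.428 g/L → 0.428 × 2.7 L = 1.16 g
sodium acetate: 0.076% w/v = 0.76 g/L → 0.76 × 2.7 L = 2.05 g
potassium nitrate: 6.66 g/L × 2.7 L = 17.98 g
potassium chloride: 6.01 g/L × 2.7 L = 16.23 g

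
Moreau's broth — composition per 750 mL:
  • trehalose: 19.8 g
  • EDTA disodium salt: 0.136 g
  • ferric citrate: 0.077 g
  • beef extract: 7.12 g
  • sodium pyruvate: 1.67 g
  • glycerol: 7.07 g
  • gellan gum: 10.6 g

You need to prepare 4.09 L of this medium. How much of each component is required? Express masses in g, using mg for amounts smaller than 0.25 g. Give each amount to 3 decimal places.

trehalose 107.976 g; EDTA disodium salt 0.742 g; ferric citrate 0.420 g; beef extract 38.828 g; sodium pyruvate 9.107 g; glycerol 38.555 g; gellan gum 57.805 g

Scale factor = 4090 mL / 750 mL = 5.45333.
trehalose: 19.8 g × (4090 mL / 750 mL) = 107.976 g
EDTA disodium salt: 0.136 g × (4090 mL / 750 mL) = 0.742 g
ferric citrate: 0.077 g × (4090 mL / 750 mL) = 0.420 g
beef extract: 7.12 g × (4090 mL / 750 mL) = 38.828 g
sodium pyruvate: 1.67 g × (4090 mL / 750 mL) = 9.107 g
glycerol: 7.07 g × (4090 mL / 750 mL) = 38.555 g
gellan gum: 10.6 g × (4090 mL / 750 mL) = 57.805 g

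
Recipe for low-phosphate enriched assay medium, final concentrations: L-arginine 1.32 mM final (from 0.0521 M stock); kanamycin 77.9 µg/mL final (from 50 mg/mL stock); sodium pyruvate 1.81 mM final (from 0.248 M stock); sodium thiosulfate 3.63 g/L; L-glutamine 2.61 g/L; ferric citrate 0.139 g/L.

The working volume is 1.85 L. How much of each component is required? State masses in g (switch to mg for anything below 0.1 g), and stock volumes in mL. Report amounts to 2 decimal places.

Scale factor relative to 1 L: 1.85.
L-arginine: dilute stock: 1.32 mM × 1850 mL ÷ 52.1 mM = 46.87 mL
kanamycin: V = C2·V2/C1 = 77.9 µg/mL × 1850 mL ÷ 50000 µg/mL = 2.88 mL
sodium pyruvate: V = C2·V2/C1 = 1.81 mM × 1850 mL ÷ 248 mM = 13.50 mL
sodium thiosulfate: 3.63 g/L × 1.85 L = 6.72 g
L-glutamine: 2.61 g/L × 1.85 L = 4.83 g
ferric citrate: 0.139 g/L × 1.85 L = 0.26 g

L-arginine 46.87 mL; kanamycin 2.88 mL; sodium pyruvate 13.50 mL; sodium thiosulfate 6.72 g; L-glutamine 4.83 g; ferric citrate 0.26 g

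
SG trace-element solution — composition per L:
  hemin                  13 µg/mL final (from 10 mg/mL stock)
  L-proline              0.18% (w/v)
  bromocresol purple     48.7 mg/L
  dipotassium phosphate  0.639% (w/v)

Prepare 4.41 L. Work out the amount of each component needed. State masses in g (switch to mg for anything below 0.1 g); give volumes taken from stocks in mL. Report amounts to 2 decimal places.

hemin 5.73 mL; L-proline 7.94 g; bromocresol purple 0.21 g; dipotassium phosphate 28.18 g

Working volume: 4.41 L.
hemin: V = C2·V2/C1 = 13 µg/mL × 4410 mL ÷ 10000 µg/mL = 5.73 mL
L-proline: 0.18% w/v = 1.8 g/L → 1.8 × 4.41 L = 7.94 g
bromocresol purple: 48.7 mg/L × 4.41 L = 214.767 mg = 0.21 g
dipotassium phosphate: 0.639 g per 100 mL × 4410 mL ÷ 100 = 28.18 g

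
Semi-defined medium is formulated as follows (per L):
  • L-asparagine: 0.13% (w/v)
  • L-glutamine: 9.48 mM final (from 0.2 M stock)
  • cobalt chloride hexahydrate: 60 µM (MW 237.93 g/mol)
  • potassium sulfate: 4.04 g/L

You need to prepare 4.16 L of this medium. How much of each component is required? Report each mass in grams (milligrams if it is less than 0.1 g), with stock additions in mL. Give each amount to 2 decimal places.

L-asparagine 5.41 g; L-glutamine 197.18 mL; cobalt chloride hexahydrate 59.39 mg; potassium sulfate 16.81 g

Working volume: 4.16 L.
L-asparagine: 0.13% w/v = 1.3 g/L → 1.3 × 4.16 L = 5.41 g
L-glutamine: dilute stock: 9.48 mM × 4160 mL ÷ 200 mM = 197.18 mL
cobalt chloride hexahydrate: 60 µmol/L × 237.93 g/mol × 4.16 L ÷ 1000 = 59.39 mg
potassium sulfate: 4.04 g/L × 4.16 L = 16.81 g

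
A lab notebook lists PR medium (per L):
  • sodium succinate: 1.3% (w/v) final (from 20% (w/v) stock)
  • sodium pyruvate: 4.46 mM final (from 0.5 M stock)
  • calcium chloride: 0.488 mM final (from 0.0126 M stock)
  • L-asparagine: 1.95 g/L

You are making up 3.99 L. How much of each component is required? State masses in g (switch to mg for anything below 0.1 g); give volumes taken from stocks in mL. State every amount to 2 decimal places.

Working volume: 3.99 L.
sodium succinate: V = C2·V2/C1 = 1.3% ÷ 20% × 3990 mL = 259.35 mL
sodium pyruvate: dilute stock: 4.46 mM × 3990 mL ÷ 500 mM = 35.59 mL
calcium chloride: C1V1 = C2V2 → 0.488 mM × 3990 mL ÷ 12.6 mM = 154.53 mL
L-asparagine: 1.95 g/L × 3.99 L = 7.78 g

sodium succinate 259.35 mL; sodium pyruvate 35.59 mL; calcium chloride 154.53 mL; L-asparagine 7.78 g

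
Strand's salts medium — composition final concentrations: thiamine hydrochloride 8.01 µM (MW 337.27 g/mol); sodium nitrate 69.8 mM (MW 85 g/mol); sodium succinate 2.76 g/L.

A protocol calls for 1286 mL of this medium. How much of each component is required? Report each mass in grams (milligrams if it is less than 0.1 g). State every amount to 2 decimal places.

thiamine hydrochloride 3.47 mg; sodium nitrate 7.63 g; sodium succinate 3.55 g

Working volume: 1286 mL = 1.286 L.
thiamine hydrochloride: 8.01 µmol/L × 337.27 g/mol × 1.286 L ÷ 1000 = 3.47 mg
sodium nitrate: 69.8 mmol/L × 85 g/mol × 1.286 L ÷ 1000 = 7.63 g
sodium succinate: 2.76 g/L × 1.286 L = 3.55 g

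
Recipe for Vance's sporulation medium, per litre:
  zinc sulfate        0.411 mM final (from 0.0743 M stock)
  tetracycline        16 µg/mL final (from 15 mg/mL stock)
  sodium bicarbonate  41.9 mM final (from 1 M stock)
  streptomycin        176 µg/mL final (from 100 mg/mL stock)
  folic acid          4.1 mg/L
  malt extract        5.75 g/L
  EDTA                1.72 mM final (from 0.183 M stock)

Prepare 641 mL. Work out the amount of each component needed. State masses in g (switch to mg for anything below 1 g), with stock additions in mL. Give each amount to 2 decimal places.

Working volume: 641 mL = 0.641 L.
zinc sulfate: V = C2·V2/C1 = 0.411 mM × 641 mL ÷ 74.3 mM = 3.55 mL
tetracycline: V = C2·V2/C1 = 16 µg/mL × 641 mL ÷ 15000 µg/mL = 0.68 mL
sodium bicarbonate: C1V1 = C2V2 → 41.9 mM × 641 mL ÷ 1000 mM = 26.86 mL
streptomycin: C1V1 = C2V2 → 176 µg/mL × 641 mL ÷ 100000 µg/mL = 1.13 mL
folic acid: 4.1 mg/L × 0.641 L = 2.63 mg
malt extract: 5.75 g/L × 0.641 L = 3.69 g
EDTA: V = C2·V2/C1 = 1.72 mM × 641 mL ÷ 183 mM = 6.02 mL

zinc sulfate 3.55 mL; tetracycline 0.68 mL; sodium bicarbonate 26.86 mL; streptomycin 1.13 mL; folic acid 2.63 mg; malt extract 3.69 g; EDTA 6.02 mL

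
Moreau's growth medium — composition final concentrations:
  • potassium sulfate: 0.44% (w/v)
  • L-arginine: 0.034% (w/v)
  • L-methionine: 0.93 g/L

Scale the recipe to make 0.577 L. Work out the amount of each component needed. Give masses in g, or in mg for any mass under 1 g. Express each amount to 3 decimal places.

potassium sulfate 2.539 g; L-arginine 196.180 mg; L-methionine 536.610 mg

Scale factor relative to 1 L: 0.577.
potassium sulfate: 0.44% w/v = 4.4 g/L → 4.4 × 0.577 L = 2.539 g
L-arginine: 0.034 g per 100 mL × 577 mL ÷ 100 = 0.19618 g = 196.180 mg
L-methionine: 0.93 g/L × 0.577 L = 0.53661 g = 536.610 mg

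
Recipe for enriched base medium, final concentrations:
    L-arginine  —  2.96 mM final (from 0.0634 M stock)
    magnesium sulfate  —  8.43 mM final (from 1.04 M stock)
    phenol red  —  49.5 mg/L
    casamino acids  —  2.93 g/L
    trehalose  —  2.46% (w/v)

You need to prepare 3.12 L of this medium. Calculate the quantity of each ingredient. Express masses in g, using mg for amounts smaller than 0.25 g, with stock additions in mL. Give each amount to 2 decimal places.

Scale factor relative to 1 L: 3.12.
L-arginine: C1V1 = C2V2 → 2.96 mM × 3120 mL ÷ 63.4 mM = 145.67 mL
magnesium sulfate: dilute stock: 8.43 mM × 3120 mL ÷ 1040 mM = 25.29 mL
phenol red: 49.5 mg/L × 3.12 L = 154.44 mg
casamino acids: 2.93 g/L × 3.12 L = 9.14 g
trehalose: 2.46% w/v = 24.6 g/L → 24.6 × 3.12 L = 76.75 g

L-arginine 145.67 mL; magnesium sulfate 25.29 mL; phenol red 154.44 mg; casamino acids 9.14 g; trehalose 76.75 g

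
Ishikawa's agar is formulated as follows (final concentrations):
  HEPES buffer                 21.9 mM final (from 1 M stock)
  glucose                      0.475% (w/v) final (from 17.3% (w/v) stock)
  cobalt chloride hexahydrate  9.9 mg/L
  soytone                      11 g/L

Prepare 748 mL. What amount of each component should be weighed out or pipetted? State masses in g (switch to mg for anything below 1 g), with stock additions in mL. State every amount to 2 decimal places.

HEPES buffer 16.38 mL; glucose 20.54 mL; cobalt chloride hexahydrate 7.41 mg; soytone 8.23 g

Target volume = 748 mL = 0.748 L.
HEPES buffer: C1V1 = C2V2 → 21.9 mM × 748 mL ÷ 1000 mM = 16.38 mL
glucose: V = C2·V2/C1 = 0.475% ÷ 17.3% × 748 mL = 20.54 mL
cobalt chloride hexahydrate: 9.9 mg/L × 0.748 L = 7.41 mg
soytone: 11 g/L × 0.748 L = 8.23 g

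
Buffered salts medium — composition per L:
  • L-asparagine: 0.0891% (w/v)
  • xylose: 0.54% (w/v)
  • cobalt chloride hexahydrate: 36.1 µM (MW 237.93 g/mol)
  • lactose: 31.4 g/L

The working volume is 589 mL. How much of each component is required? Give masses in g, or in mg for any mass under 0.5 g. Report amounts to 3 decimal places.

Scale factor relative to 1 L: 0.589.
L-asparagine: 0.0891 g per 100 mL × 589 mL ÷ 100 = 0.525 g
xylose: 0.54% w/v = 5.4 g/L → 5.4 × 0.589 L = 3.181 g
cobalt chloride hexahydrate: 36.1 µmol/L × 237.93 g/mol × 0.589 L ÷ 1000 = 5.059 mg
lactose: 31.4 g/L × 0.589 L = 18.495 g

L-asparagine 0.525 g; xylose 3.181 g; cobalt chloride hexahydrate 5.059 mg; lactose 18.495 g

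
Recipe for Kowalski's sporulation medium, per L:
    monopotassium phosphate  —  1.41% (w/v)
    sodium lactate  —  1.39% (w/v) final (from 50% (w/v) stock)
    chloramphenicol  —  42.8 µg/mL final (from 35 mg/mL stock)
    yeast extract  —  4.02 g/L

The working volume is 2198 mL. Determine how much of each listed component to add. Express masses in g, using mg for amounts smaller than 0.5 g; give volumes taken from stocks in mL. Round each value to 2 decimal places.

Scale factor relative to 1 L: 2.198.
monopotassium phosphate: 1.41% w/v = 14.1 g/L → 14.1 × 2.198 L = 30.99 g
sodium lactate: V = C2·V2/C1 = 1.39% ÷ 50% × 2198 mL = 61.10 mL
chloramphenicol: C1V1 = C2V2 → 42.8 µg/mL × 2198 mL ÷ 35000 µg/mL = 2.69 mL
yeast extract: 4.02 g/L × 2.198 L = 8.84 g

monopotassium phosphate 30.99 g; sodium lactate 61.10 mL; chloramphenicol 2.69 mL; yeast extract 8.84 g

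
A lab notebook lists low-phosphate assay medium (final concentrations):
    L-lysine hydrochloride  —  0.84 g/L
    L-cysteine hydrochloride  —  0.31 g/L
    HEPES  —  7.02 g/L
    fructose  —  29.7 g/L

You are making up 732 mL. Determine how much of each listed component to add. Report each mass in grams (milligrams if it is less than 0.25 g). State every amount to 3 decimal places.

Scale factor relative to 1 L: 0.732.
L-lysine hydrochloride: 0.84 g/L × 0.732 L = 0.615 g
L-cysteine hydrochloride: 0.31 g/L × 0.732 L = 0.22692 g = 226.920 mg
HEPES: 7.02 g/L × 0.732 L = 5.139 g
fructose: 29.7 g/L × 0.732 L = 21.740 g

L-lysine hydrochloride 0.615 g; L-cysteine hydrochloride 226.920 mg; HEPES 5.139 g; fructose 21.740 g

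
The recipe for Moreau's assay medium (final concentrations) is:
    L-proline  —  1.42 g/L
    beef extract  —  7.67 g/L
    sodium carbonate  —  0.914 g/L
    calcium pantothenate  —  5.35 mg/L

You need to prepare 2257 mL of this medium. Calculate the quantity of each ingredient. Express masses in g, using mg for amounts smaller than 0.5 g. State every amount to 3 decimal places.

L-proline 3.205 g; beef extract 17.311 g; sodium carbonate 2.063 g; calcium pantothenate 12.075 mg

Working volume: 2257 mL = 2.257 L.
L-proline: 1.42 g/L × 2.257 L = 3.205 g
beef extract: 7.67 g/L × 2.257 L = 17.311 g
sodium carbonate: 0.914 g/L × 2.257 L = 2.063 g
calcium pantothenate: 5.35 mg/L × 2.257 L = 12.075 mg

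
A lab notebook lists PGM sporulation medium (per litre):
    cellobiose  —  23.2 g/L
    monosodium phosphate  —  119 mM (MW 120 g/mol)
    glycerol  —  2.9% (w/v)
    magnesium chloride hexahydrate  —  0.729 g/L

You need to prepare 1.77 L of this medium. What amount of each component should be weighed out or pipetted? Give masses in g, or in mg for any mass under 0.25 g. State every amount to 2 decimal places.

cellobiose 41.06 g; monosodium phosphate 25.28 g; glycerol 51.33 g; magnesium chloride hexahydrate 1.29 g

Scale factor relative to 1 L: 1.77.
cellobiose: 23.2 g/L × 1.77 L = 41.06 g
monosodium phosphate: 119 mmol/L × 120 g/mol × 1.77 L ÷ 1000 = 25.28 g
glycerol: 2.9% w/v = 29 g/L → 29 × 1.77 L = 51.33 g
magnesium chloride hexahydrate: 0.729 g/L × 1.77 L = 1.29 g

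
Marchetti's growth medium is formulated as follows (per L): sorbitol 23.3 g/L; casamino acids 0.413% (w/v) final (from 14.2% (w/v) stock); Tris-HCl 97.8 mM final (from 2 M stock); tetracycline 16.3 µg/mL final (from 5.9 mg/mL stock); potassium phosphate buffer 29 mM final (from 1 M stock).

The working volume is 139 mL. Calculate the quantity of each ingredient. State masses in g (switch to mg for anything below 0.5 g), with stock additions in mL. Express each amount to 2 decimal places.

Scale factor relative to 1 L: 0.139.
sorbitol: 23.3 g/L × 0.139 L = 3.24 g
casamino acids: dilute stock: 0.413% ÷ 14.2% × 139 mL = 4.04 mL
Tris-HCl: V = C2·V2/C1 = 97.8 mM × 139 mL ÷ 2000 mM = 6.80 mL
tetracycline: V = C2·V2/C1 = 16.3 µg/mL × 139 mL ÷ 5900 µg/mL = 0.38 mL
potassium phosphate buffer: V = C2·V2/C1 = 29 mM × 139 mL ÷ 1000 mM = 4.03 mL

sorbitol 3.24 g; casamino acids 4.04 mL; Tris-HCl 6.80 mL; tetracycline 0.38 mL; potassium phosphate buffer 4.03 mL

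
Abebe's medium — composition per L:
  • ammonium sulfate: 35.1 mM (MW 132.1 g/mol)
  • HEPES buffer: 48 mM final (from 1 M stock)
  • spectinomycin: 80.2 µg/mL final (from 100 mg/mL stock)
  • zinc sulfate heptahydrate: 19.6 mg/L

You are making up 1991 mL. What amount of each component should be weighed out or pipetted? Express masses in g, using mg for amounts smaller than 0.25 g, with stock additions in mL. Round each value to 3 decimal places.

ammonium sulfate 9.232 g; HEPES buffer 95.568 mL; spectinomycin 1.597 mL; zinc sulfate heptahydrate 39.024 mg

Scale factor relative to 1 L: 1.991.
ammonium sulfate: 35.1 mmol/L × 132.1 g/mol × 1.991 L ÷ 1000 = 9.232 g
HEPES buffer: V = C2·V2/C1 = 48 mM × 1991 mL ÷ 1000 mM = 95.568 mL
spectinomycin: dilute stock: 80.2 µg/mL × 1991 mL ÷ 100000 µg/mL = 1.597 mL
zinc sulfate heptahydrate: 19.6 mg/L × 1.991 L = 39.024 mg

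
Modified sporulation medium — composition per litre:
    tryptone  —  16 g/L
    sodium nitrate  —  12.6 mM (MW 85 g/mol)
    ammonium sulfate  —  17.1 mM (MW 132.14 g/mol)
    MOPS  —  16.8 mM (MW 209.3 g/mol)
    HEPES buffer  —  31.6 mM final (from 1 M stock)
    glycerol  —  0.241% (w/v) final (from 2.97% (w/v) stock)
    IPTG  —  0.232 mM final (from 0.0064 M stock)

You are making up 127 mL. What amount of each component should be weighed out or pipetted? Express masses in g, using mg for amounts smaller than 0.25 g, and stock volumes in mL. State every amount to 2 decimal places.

Working volume: 127 mL = 0.127 L.
tryptone: 16 g/L × 0.127 L = 2.03 g
sodium nitrate: 12.6 mmol/L × 85 mg/mmol × 0.127 L = 136.02 mg
ammonium sulfate: 17.1 mmol/L × 132.14 g/mol × 0.127 L ÷ 1000 = 0.29 g
MOPS: 16.8 mmol/L × 209.3 g/mol × 0.127 L ÷ 1000 = 0.45 g
HEPES buffer: C1V1 = C2V2 → 31.6 mM × 127 mL ÷ 1000 mM = 4.01 mL
glycerol: C1V1 = C2V2 → 0.241% ÷ 2.97% × 127 mL = 10.31 mL
IPTG: dilute stock: 0.232 mM × 127 mL ÷ 6.4 mM = 4.60 mL

tryptone 2.03 g; sodium nitrate 136.02 mg; ammonium sulfate 0.29 g; MOPS 0.45 g; HEPES buffer 4.01 mL; glycerol 10.31 mL; IPTG 4.60 mL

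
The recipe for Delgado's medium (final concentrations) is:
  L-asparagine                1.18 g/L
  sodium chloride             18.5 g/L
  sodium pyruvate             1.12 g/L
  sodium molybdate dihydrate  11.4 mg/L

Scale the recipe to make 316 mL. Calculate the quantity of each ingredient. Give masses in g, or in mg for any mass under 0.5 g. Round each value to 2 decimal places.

L-asparagine 372.88 mg; sodium chloride 5.85 g; sodium pyruvate 353.92 mg; sodium molybdate dihydrate 3.60 mg

Working volume: 316 mL = 0.316 L.
L-asparagine: 1.18 g/L × 0.316 L = 0.37288 g = 372.88 mg
sodium chloride: 18.5 g/L × 0.316 L = 5.85 g
sodium pyruvate: 1.12 g/L × 0.316 L = 0.35392 g = 353.92 mg
sodium molybdate dihydrate: 11.4 mg/L × 0.316 L = 3.60 mg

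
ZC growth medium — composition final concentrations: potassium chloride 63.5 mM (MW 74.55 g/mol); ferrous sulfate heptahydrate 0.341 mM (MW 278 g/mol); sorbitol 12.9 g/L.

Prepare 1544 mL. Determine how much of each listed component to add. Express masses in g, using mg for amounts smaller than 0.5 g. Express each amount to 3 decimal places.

Working volume: 1544 mL = 1.544 L.
potassium chloride: 63.5 mmol/L × 74.55 g/mol × 1.544 L ÷ 1000 = 7.309 g
ferrous sulfate heptahydrate: 0.341 mmol/L × 278 mg/mmol × 1.544 L = 146.368 mg
sorbitol: 12.9 g/L × 1.544 L = 19.918 g

potassium chloride 7.309 g; ferrous sulfate heptahydrate 146.368 mg; sorbitol 19.918 g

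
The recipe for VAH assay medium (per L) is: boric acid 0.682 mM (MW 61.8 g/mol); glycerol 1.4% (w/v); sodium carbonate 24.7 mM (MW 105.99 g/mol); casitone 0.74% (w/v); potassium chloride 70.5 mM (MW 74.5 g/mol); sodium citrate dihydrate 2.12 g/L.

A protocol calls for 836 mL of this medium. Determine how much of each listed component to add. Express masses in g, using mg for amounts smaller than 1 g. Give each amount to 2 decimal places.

boric acid 35.24 mg; glycerol 11.70 g; sodium carbonate 2.19 g; casitone 6.19 g; potassium chloride 4.39 g; sodium citrate dihydrate 1.77 g

Working volume: 836 mL = 0.836 L.
boric acid: 0.682 mmol/L × 61.8 mg/mmol × 0.836 L = 35.24 mg
glycerol: 1.4% w/v = 14 g/L → 14 × 0.836 L = 11.70 g
sodium carbonate: 24.7 mmol/L × 105.99 g/mol × 0.836 L ÷ 1000 = 2.19 g
casitone: 0.74 g per 100 mL × 836 mL ÷ 100 = 6.19 g
potassium chloride: 70.5 mmol/L × 74.5 g/mol × 0.836 L ÷ 1000 = 4.39 g
sodium citrate dihydrate: 2.12 g/L × 0.836 L = 1.77 g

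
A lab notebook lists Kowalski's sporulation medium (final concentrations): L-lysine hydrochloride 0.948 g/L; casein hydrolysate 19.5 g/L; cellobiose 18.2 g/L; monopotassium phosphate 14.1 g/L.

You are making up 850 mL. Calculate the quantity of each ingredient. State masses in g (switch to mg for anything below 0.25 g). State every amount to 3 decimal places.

L-lysine hydrochloride 0.806 g; casein hydrolysate 16.575 g; cellobiose 15.470 g; monopotassium phosphate 11.985 g

Scale factor relative to 1 L: 0.85.
L-lysine hydrochloride: 0.948 g/L × 0.85 L = 0.806 g
casein hydrolysate: 19.5 g/L × 0.85 L = 16.575 g
cellobiose: 18.2 g/L × 0.85 L = 15.470 g
monopotassium phosphate: 14.1 g/L × 0.85 L = 11.985 g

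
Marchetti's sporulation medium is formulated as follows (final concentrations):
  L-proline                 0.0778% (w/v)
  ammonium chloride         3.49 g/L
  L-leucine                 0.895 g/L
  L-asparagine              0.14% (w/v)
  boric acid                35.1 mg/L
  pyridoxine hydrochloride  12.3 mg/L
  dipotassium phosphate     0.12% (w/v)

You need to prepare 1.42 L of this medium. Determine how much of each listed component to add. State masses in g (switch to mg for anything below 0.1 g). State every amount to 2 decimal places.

L-proline 1.10 g; ammonium chloride 4.96 g; L-leucine 1.27 g; L-asparagine 1.99 g; boric acid 49.84 mg; pyridoxine hydrochloride 17.47 mg; dipotassium phosphate 1.70 g

Scale factor relative to 1 L: 1.42.
L-proline: 0.0778% w/v = 0.778 g/L → 0.778 × 1.42 L = 1.10 g
ammonium chloride: 3.49 g/L × 1.42 L = 4.96 g
L-leucine: 0.895 g/L × 1.42 L = 1.27 g
L-asparagine: 0.14 g per 100 mL × 1420 mL ÷ 100 = 1.99 g
boric acid: 35.1 mg/L × 1.42 L = 49.84 mg
pyridoxine hydrochloride: 12.3 mg/L × 1.42 L = 17.47 mg
dipotassium phosphate: 0.12% w/v = 1.2 g/L → 1.2 × 1.42 L = 1.70 g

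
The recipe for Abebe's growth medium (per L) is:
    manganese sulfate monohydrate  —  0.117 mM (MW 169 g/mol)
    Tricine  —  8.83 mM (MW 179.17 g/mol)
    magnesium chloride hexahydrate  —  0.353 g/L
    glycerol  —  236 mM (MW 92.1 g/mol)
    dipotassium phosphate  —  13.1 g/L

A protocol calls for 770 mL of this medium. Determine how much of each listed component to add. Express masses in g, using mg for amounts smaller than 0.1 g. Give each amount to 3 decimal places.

Scale factor relative to 1 L: 0.77.
manganese sulfate monohydrate: 0.117 mmol/L × 169 mg/mmol × 0.77 L = 15.225 mg
Tricine: 8.83 mmol/L × 179.17 g/mol × 0.77 L ÷ 1000 = 1.218 g
magnesium chloride hexahydrate: 0.353 g/L × 0.77 L = 0.272 g
glycerol: 236 mmol/L × 92.1 g/mol × 0.77 L ÷ 1000 = 16.736 g
dipotassium phosphate: 13.1 g/L × 0.77 L = 10.087 g

manganese sulfate monohydrate 15.225 mg; Tricine 1.218 g; magnesium chloride hexahydrate 0.272 g; glycerol 16.736 g; dipotassium phosphate 10.087 g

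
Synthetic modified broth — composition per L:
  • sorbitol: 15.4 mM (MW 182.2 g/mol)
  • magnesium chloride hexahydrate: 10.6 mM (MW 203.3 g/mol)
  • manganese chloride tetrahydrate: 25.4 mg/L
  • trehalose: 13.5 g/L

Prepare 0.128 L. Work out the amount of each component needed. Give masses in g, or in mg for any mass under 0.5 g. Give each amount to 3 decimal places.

Working volume: 0.128 L.
sorbitol: 15.4 mmol/L × 182.2 mg/mmol × 0.128 L = 359.153 mg
magnesium chloride hexahydrate: 10.6 mmol/L × 203.3 mg/mmol × 0.128 L = 275.837 mg
manganese chloride tetrahydrate: 25.4 mg/L × 0.128 L = 3.251 mg
trehalose: 13.5 g/L × 0.128 L = 1.728 g

sorbitol 359.153 mg; magnesium chloride hexahydrate 275.837 mg; manganese chloride tetrahydrate 3.251 mg; trehalose 1.728 g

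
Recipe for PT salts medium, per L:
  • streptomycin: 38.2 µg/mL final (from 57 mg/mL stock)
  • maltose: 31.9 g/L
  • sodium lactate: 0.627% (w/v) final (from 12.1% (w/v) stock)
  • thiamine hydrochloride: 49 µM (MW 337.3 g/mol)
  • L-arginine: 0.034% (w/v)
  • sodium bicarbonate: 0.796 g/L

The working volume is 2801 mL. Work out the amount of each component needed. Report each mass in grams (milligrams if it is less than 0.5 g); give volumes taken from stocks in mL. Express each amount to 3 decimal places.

streptomycin 1.877 mL; maltose 89.352 g; sodium lactate 145.143 mL; thiamine hydrochloride 46.294 mg; L-arginine 0.952 g; sodium bicarbonate 2.230 g

Scale factor relative to 1 L: 2.801.
streptomycin: V = C2·V2/C1 = 38.2 µg/mL × 2801 mL ÷ 57000 µg/mL = 1.877 mL
maltose: 31.9 g/L × 2.801 L = 89.352 g
sodium lactate: dilute stock: 0.627% ÷ 12.1% × 2801 mL = 145.143 mL
thiamine hydrochloride: 49 µmol/L × 337.3 g/mol × 2.801 L ÷ 1000 = 46.294 mg
L-arginine: 0.034 g per 100 mL × 2801 mL ÷ 100 = 0.952 g
sodium bicarbonate: 0.796 g/L × 2.801 L = 2.230 g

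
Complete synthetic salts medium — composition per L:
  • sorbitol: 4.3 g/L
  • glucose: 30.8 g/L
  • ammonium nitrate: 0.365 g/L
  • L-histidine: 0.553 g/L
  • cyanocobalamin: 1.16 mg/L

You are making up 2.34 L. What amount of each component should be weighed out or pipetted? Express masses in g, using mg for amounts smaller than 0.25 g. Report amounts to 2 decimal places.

Scale factor relative to 1 L: 2.34.
sorbitol: 4.3 g/L × 2.34 L = 10.06 g
glucose: 30.8 g/L × 2.34 L = 72.07 g
ammonium nitrate: 0.365 g/L × 2.34 L = 0.85 g
L-histidine: 0.553 g/L × 2.34 L = 1.29 g
cyanocobalamin: 1.16 mg/L × 2.34 L = 2.71 mg

sorbitol 10.06 g; glucose 72.07 g; ammonium nitrate 0.85 g; L-histidine 1.29 g; cyanocobalamin 2.71 mg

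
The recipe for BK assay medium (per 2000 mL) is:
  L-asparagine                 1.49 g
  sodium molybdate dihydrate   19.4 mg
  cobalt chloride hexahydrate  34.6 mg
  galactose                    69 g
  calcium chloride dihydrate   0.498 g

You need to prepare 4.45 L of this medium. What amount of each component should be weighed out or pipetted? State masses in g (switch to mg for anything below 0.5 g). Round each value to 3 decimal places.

Scale factor = 4450 mL / 2000 mL = 2.225.
L-asparagine: 1.49 g × (4450 mL / 2000 mL) = 3.315 g
sodium molybdate dihydrate: 19.4 mg × (4450 mL / 2000 mL) = 43.165 mg
cobalt chloride hexahydrate: 34.6 mg × (4450 mL / 2000 mL) = 76.985 mg
galactose: 69 g × (4450 mL / 2000 mL) = 153.525 g
calcium chloride dihydrate: 0.498 g × (4450 mL / 2000 mL) = 1.108 g

L-asparagine 3.315 g; sodium molybdate dihydrate 43.165 mg; cobalt chloride hexahydrate 76.985 mg; galactose 153.525 g; calcium chloride dihydrate 1.108 g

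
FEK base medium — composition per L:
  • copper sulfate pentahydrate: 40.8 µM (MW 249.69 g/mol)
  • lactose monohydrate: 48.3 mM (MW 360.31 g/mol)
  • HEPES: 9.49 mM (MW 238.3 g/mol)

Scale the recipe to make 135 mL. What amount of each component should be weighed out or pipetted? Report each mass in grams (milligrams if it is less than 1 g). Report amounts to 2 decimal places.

copper sulfate pentahydrate 1.38 mg; lactose monohydrate 2.35 g; HEPES 305.30 mg

Target volume = 135 mL = 0.135 L.
copper sulfate pentahydrate: 40.8 µmol/L × 249.69 g/mol × 0.135 L ÷ 1000 = 1.38 mg
lactose monohydrate: 48.3 mmol/L × 360.31 g/mol × 0.135 L ÷ 1000 = 2.35 g
HEPES: 9.49 mmol/L × 238.3 mg/mmol × 0.135 L = 305.30 mg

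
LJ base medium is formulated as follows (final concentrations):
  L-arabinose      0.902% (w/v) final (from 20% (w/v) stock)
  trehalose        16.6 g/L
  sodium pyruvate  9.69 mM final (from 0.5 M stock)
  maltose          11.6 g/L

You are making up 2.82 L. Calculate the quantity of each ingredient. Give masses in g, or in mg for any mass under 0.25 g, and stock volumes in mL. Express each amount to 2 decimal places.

Working volume: 2.82 L.
L-arabinose: C1V1 = C2V2 → 0.902% ÷ 20% × 2820 mL = 127.18 mL
trehalose: 16.6 g/L × 2.82 L = 46.81 g
sodium pyruvate: C1V1 = C2V2 → 9.69 mM × 2820 mL ÷ 500 mM = 54.65 mL
maltose: 11.6 g/L × 2.82 L = 32.71 g

L-arabinose 127.18 mL; trehalose 46.81 g; sodium pyruvate 54.65 mL; maltose 32.71 g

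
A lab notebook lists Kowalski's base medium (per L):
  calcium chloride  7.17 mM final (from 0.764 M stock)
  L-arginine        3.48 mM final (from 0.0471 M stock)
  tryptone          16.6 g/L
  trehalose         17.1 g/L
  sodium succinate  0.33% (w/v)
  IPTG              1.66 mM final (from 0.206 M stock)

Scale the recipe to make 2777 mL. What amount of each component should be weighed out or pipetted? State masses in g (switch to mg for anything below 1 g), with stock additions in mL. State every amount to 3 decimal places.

calcium chloride 26.062 mL; L-arginine 205.180 mL; tryptone 46.098 g; trehalose 47.487 g; sodium succinate 9.164 g; IPTG 22.378 mL

Working volume: 2777 mL = 2.777 L.
calcium chloride: V = C2·V2/C1 = 7.17 mM × 2777 mL ÷ 764 mM = 26.062 mL
L-arginine: dilute stock: 3.48 mM × 2777 mL ÷ 47.1 mM = 205.180 mL
tryptone: 16.6 g/L × 2.777 L = 46.098 g
trehalose: 17.1 g/L × 2.777 L = 47.487 g
sodium succinate: 0.33 g per 100 mL × 2777 mL ÷ 100 = 9.164 g
IPTG: C1V1 = C2V2 → 1.66 mM × 2777 mL ÷ 206 mM = 22.378 mL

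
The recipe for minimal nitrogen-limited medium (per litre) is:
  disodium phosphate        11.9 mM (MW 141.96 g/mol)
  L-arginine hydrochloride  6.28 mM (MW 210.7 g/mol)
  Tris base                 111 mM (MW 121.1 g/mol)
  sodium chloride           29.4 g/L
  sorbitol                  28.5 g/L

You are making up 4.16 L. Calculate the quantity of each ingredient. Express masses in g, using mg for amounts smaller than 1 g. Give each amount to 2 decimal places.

disodium phosphate 7.03 g; L-arginine hydrochloride 5.50 g; Tris base 55.92 g; sodium chloride 122.30 g; sorbitol 118.56 g

Scale factor relative to 1 L: 4.16.
disodium phosphate: 11.9 mmol/L × 141.96 g/mol × 4.16 L ÷ 1000 = 7.03 g
L-arginine hydrochloride: 6.28 mmol/L × 210.7 g/mol × 4.16 L ÷ 1000 = 5.50 g
Tris base: 111 mmol/L × 121.1 g/mol × 4.16 L ÷ 1000 = 55.92 g
sodium chloride: 29.4 g/L × 4.16 L = 122.30 g
sorbitol: 28.5 g/L × 4.16 L = 118.56 g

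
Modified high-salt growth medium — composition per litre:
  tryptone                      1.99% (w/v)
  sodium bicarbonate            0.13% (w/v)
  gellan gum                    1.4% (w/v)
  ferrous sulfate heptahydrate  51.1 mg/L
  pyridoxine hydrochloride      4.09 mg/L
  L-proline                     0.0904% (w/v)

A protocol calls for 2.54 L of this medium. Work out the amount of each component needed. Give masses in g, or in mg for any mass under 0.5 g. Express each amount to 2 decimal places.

tryptone 50.55 g; sodium bicarbonate 3.30 g; gellan gum 35.56 g; ferrous sulfate heptahydrate 129.79 mg; pyridoxine hydrochloride 10.39 mg; L-proline 2.30 g

Working volume: 2.54 L.
tryptone: 1.99 g per 100 mL × 2540 mL ÷ 100 = 50.55 g
sodium bicarbonate: 0.13 g per 100 mL × 2540 mL ÷ 100 = 3.30 g
gellan gum: 1.4% w/v = 14 g/L → 14 × 2.54 L = 35.56 g
ferrous sulfate heptahydrate: 51.1 mg/L × 2.54 L = 129.79 mg
pyridoxine hydrochloride: 4.09 mg/L × 2.54 L = 10.39 mg
L-proline: 0.0904 g per 100 mL × 2540 mL ÷ 100 = 2.30 g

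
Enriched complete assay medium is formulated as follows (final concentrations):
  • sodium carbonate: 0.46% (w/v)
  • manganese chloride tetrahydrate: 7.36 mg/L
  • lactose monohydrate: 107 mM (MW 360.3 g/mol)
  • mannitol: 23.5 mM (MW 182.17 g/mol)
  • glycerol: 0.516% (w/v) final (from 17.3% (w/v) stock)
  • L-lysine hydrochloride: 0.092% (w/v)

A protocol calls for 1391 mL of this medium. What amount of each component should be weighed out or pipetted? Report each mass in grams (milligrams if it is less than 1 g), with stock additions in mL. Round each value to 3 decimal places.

sodium carbonate 6.399 g; manganese chloride tetrahydrate 10.238 mg; lactose monohydrate 53.626 g; mannitol 5.955 g; glycerol 41.489 mL; L-lysine hydrochloride 1.280 g

Target volume = 1391 mL = 1.391 L.
sodium carbonate: 0.46% w/v = 4.6 g/L → 4.6 × 1.391 L = 6.399 g
manganese chloride tetrahydrate: 7.36 mg/L × 1.391 L = 10.238 mg
lactose monohydrate: 107 mmol/L × 360.3 g/mol × 1.391 L ÷ 1000 = 53.626 g
mannitol: 23.5 mmol/L × 182.17 g/mol × 1.391 L ÷ 1000 = 5.955 g
glycerol: V = C2·V2/C1 = 0.516% ÷ 17.3% × 1391 mL = 41.489 mL
L-lysine hydrochloride: 0.092% w/v = 0.92 g/L → 0.92 × 1.391 L = 1.280 g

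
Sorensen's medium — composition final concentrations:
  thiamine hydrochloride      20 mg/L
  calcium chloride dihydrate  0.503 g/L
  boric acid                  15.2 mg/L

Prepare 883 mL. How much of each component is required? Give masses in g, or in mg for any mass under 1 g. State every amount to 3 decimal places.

Working volume: 883 mL = 0.883 L.
thiamine hydrochloride: 20 mg/L × 0.883 L = 17.660 mg
calcium chloride dihydrate: 0.503 g/L × 0.883 L = 0.444149 g = 444.149 mg
boric acid: 15.2 mg/L × 0.883 L = 13.422 mg

thiamine hydrochloride 17.660 mg; calcium chloride dihydrate 444.149 mg; boric acid 13.422 mg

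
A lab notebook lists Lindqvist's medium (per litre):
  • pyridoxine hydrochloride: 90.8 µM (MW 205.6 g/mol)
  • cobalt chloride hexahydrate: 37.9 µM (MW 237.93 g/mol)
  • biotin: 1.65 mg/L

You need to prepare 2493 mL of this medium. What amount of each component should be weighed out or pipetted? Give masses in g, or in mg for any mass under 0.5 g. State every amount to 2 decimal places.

pyridoxine hydrochloride 46.54 mg; cobalt chloride hexahydrate 22.48 mg; biotin 4.11 mg

Target volume = 2493 mL = 2.493 L.
pyridoxine hydrochloride: 90.8 µmol/L × 205.6 g/mol × 2.493 L ÷ 1000 = 46.54 mg
cobalt chloride hexahydrate: 37.9 µmol/L × 237.93 g/mol × 2.493 L ÷ 1000 = 22.48 mg
biotin: 1.65 mg/L × 2.493 L = 4.11 mg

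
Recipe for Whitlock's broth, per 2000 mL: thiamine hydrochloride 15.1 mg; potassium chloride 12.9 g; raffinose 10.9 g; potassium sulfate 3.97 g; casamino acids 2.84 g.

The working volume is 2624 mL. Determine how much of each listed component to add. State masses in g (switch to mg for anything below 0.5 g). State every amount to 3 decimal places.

Ratio of target to recipe volume: 2624 / 2000 = 1.312.
thiamine hydrochloride: 15.1 mg × (2624 mL / 2000 mL) = 19.811 mg
potassium chloride: 12.9 g × (2624 mL / 2000 mL) = 16.925 g
raffinose: 10.9 g × (2624 mL / 2000 mL) = 14.301 g
potassium sulfate: 3.97 g × (2624 mL / 2000 mL) = 5.209 g
casamino acids: 2.84 g × (2624 mL / 2000 mL) = 3.726 g

thiamine hydrochloride 19.811 mg; potassium chloride 16.925 g; raffinose 14.301 g; potassium sulfate 5.209 g; casamino acids 3.726 g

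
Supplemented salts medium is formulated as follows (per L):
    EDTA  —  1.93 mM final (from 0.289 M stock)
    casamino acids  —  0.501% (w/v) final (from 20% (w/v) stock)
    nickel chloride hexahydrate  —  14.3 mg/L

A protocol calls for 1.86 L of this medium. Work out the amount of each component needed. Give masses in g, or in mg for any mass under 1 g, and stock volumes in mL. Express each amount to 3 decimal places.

EDTA 12.421 mL; casamino acids 46.593 mL; nickel chloride hexahydrate 26.598 mg

Scale factor relative to 1 L: 1.86.
EDTA: C1V1 = C2V2 → 1.93 mM × 1860 mL ÷ 289 mM = 12.421 mL
casamino acids: dilute stock: 0.501% ÷ 20% × 1860 mL = 46.593 mL
nickel chloride hexahydrate: 14.3 mg/L × 1.86 L = 26.598 mg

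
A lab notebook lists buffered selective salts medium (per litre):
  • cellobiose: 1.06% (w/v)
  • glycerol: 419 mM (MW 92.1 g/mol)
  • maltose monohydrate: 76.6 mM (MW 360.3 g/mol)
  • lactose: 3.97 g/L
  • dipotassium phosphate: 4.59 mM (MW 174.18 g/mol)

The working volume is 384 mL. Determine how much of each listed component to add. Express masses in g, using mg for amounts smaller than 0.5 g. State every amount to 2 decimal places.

Target volume = 384 mL = 0.384 L.
cellobiose: 1.06 g per 100 mL × 384 mL ÷ 100 = 4.07 g
glycerol: 419 mmol/L × 92.1 g/mol × 0.384 L ÷ 1000 = 14.82 g
maltose monohydrate: 76.6 mmol/L × 360.3 g/mol × 0.384 L ÷ 1000 = 10.60 g
lactose: 3.97 g/L × 0.384 L = 1.52 g
dipotassium phosphate: 4.59 mmol/L × 174.18 mg/mmol × 0.384 L = 307.00 mg

cellobiose 4.07 g; glycerol 14.82 g; maltose monohydrate 10.60 g; lactose 1.52 g; dipotassium phosphate 307.00 mg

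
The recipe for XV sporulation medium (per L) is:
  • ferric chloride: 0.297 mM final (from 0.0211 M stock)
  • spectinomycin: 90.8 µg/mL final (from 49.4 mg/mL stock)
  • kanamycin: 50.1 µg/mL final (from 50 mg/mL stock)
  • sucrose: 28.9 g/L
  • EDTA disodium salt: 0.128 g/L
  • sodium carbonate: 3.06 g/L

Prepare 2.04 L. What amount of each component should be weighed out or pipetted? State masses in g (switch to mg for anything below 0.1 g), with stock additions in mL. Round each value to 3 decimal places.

ferric chloride 28.715 mL; spectinomycin 3.750 mL; kanamycin 2.044 mL; sucrose 58.956 g; EDTA disodium salt 0.261 g; sodium carbonate 6.242 g

Working volume: 2.04 L.
ferric chloride: dilute stock: 0.297 mM × 2040 mL ÷ 21.1 mM = 28.715 mL
spectinomycin: C1V1 = C2V2 → 90.8 µg/mL × 2040 mL ÷ 49400 µg/mL = 3.750 mL
kanamycin: V = C2·V2/C1 = 50.1 µg/mL × 2040 mL ÷ 50000 µg/mL = 2.044 mL
sucrose: 28.9 g/L × 2.04 L = 58.956 g
EDTA disodium salt: 0.128 g/L × 2.04 L = 0.261 g
sodium carbonate: 3.06 g/L × 2.04 L = 6.242 g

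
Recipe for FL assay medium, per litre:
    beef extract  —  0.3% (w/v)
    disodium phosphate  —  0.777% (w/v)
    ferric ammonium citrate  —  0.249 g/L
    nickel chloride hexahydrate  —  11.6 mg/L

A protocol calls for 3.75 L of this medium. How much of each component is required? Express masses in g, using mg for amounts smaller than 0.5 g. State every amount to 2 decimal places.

Scale factor relative to 1 L: 3.75.
beef extract: 0.3% w/v = 3 g/L → 3 × 3.75 L = 11.25 g
disodium phosphate: 0.777% w/v = 7.77 g/L → 7.77 × 3.75 L = 29.14 g
ferric ammonium citrate: 0.249 g/L × 3.75 L = 0.93 g
nickel chloride hexahydrate: 11.6 mg/L × 3.75 L = 43.50 mg

beef extract 11.25 g; disodium phosphate 29.14 g; ferric ammonium citrate 0.93 g; nickel chloride hexahydrate 43.50 mg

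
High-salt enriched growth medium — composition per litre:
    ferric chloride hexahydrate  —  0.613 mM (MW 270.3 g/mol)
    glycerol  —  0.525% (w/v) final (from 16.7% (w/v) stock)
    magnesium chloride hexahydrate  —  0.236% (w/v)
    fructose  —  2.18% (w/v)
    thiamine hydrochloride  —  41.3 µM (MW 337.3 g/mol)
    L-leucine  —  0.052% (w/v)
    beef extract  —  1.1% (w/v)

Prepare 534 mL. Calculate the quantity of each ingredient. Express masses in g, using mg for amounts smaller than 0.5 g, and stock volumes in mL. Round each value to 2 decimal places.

ferric chloride hexahydrate 88.48 mg; glycerol 16.79 mL; magnesium chloride hexahydrate 1.26 g; fructose 11.64 g; thiamine hydrochloride 7.44 mg; L-leucine 277.68 mg; beef extract 5.87 g

Working volume: 534 mL = 0.534 L.
ferric chloride hexahydrate: 0.613 mmol/L × 270.3 mg/mmol × 0.534 L = 88.48 mg
glycerol: V = C2·V2/C1 = 0.525% ÷ 16.7% × 534 mL = 16.79 mL
magnesium chloride hexahydrate: 0.236 g per 100 mL × 534 mL ÷ 100 = 1.26 g
fructose: 2.18% w/v = 21.8 g/L → 21.8 × 0.534 L = 11.64 g
thiamine hydrochloride: 41.3 µmol/L × 337.3 g/mol × 0.534 L ÷ 1000 = 7.44 mg
L-leucine: 0.052% w/v = 0.52 g/L → 0.52 × 0.534 L = 0.27768 g = 277.68 mg
beef extract: 1.1 g per 100 mL × 534 mL ÷ 100 = 5.87 g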